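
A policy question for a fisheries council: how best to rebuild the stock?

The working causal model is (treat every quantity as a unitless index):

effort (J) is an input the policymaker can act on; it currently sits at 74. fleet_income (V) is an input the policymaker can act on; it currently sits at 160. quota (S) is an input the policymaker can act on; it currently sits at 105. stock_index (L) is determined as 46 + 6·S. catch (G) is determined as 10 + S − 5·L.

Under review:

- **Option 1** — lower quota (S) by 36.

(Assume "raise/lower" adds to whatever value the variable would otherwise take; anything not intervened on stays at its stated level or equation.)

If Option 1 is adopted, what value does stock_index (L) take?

Option 1 (S − 36):
  S = 105 − 36 = 69
  L = 46 + 6·69 = 460

460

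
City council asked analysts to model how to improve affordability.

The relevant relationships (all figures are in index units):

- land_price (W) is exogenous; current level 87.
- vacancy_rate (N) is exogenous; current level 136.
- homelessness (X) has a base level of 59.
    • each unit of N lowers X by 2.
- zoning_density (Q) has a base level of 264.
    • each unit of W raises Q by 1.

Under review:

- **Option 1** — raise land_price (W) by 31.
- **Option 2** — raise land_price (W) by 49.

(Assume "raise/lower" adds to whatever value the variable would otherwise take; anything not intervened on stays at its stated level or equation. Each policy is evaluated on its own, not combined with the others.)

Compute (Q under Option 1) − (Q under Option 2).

-18

Option 1 (W + 31):
  W = 87 + 31 = 118
  Q = 264 + 118 = 382
Option 2 (W + 49):
  W = 87 + 49 = 136
  Q = 264 + 136 = 400
Q: 382 − 400 = -18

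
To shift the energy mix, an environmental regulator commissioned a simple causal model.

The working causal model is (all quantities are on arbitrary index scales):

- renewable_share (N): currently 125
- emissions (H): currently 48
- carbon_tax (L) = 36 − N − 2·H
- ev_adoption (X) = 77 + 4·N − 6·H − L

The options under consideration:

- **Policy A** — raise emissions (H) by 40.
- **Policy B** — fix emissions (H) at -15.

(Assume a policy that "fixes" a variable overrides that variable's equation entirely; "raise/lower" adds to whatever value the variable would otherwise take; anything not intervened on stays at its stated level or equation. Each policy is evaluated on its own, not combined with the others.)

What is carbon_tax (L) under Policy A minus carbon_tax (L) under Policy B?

-206

Policy A (H + 40):
  N = 125
  H = 48 + 40 = 88
  L = 36 − 125 − 2·88 = -265
Policy B (H := -15):
  N = 125
  H = -15
  L = 36 − 125 − 2·(-15) = -59
L: -265 − (-59) = -206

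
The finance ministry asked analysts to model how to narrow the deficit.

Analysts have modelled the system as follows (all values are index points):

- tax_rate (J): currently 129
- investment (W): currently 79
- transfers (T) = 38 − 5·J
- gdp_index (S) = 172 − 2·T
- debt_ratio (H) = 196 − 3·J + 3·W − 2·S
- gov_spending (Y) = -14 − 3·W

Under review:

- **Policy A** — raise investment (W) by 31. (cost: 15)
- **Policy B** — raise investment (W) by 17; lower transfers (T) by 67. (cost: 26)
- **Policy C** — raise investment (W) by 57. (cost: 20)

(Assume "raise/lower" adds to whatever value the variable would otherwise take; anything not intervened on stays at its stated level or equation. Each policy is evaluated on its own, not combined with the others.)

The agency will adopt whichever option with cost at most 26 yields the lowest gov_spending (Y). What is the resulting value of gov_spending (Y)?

Policy A (W + 31):
  W = 79 + 31 = 110
  Y = -14 − 3·110 = -344
Policy B (W + 17, T − 67):
  W = 79 + 17 = 96
  Y = -14 − 3·96 = -302
Policy C (W + 57):
  W = 79 + 57 = 136
  Y = -14 − 3·136 = -422
Comparing — Policy A: Y=-344, Policy B: Y=-302, Policy C: Y=-422. Lowest is -422 (Policy C).

-422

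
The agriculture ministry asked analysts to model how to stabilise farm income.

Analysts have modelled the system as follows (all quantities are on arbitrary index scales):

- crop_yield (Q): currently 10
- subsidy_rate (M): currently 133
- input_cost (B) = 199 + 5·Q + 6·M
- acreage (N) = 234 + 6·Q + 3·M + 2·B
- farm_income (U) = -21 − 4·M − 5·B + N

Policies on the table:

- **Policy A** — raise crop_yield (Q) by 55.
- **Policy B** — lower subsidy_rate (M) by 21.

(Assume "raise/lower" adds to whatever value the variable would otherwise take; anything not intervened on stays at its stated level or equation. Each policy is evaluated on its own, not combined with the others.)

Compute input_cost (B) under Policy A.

Policy A (Q + 55):
  Q = 10 + 55 = 65
  M = 133
  B = 199 + 5·65 + 6·133 = 1322

1322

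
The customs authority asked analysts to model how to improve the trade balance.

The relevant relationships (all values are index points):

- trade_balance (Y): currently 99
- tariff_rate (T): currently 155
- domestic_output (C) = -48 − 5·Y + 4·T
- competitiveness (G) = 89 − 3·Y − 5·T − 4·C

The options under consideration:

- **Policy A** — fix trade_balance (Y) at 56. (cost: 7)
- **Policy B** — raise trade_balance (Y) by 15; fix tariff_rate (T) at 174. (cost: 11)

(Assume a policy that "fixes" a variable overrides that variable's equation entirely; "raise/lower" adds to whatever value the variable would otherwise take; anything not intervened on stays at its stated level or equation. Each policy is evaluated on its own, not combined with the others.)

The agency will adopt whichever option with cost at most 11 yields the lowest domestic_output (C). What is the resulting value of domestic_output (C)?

78

Policy A (Y := 56):
  Y = 56
  T = 155
  C = -48 − 5·56 + 4·155 = 292
Policy B (Y + 15, T := 174):
  Y = 99 + 15 = 114
  T = 174
  C = -48 − 5·114 + 4·174 = 78
Comparing — Policy A: C=292, Policy B: C=78. Lowest is 78 (Policy B).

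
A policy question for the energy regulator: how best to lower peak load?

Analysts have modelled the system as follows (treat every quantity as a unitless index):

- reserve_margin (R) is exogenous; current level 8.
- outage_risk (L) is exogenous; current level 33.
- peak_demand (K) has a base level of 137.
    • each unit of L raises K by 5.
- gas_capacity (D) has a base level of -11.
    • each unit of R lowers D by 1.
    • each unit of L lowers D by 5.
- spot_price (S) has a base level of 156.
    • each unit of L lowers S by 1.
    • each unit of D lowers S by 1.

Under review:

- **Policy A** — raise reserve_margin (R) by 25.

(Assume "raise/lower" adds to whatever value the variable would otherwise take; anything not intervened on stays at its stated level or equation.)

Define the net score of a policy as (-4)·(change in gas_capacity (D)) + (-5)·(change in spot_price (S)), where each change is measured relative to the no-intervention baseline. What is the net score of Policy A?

Baseline:
  R = 8
  L = 33
  D = -11 − 8 − 5·33 = -184
  S = 156 − 33 − (-184) = 307
Policy A (R + 25):
  R = 8 + 25 = 33
  L = 33
  D = -11 − 33 − 5·33 = -209
  S = 156 − 33 − (-209) = 332
ΔD = -209 − (-184) = -25; ΔS = 332 − 307 = 25
Score = (-4)·(-25) + (-5)·25 = -25

-25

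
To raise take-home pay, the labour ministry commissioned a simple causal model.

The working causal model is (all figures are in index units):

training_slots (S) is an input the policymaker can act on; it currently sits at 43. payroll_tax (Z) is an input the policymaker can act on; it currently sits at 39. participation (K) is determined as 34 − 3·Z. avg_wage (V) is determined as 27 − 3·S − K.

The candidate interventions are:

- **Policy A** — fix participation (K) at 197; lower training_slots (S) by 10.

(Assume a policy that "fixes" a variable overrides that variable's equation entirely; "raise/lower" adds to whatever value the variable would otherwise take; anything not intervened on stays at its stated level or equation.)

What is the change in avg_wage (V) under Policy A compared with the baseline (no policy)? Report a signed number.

-250

Baseline:
  S = 43
  Z = 39
  K = 34 − 3·39 = -83
  V = 27 − 3·43 − (-83) = -19
Policy A (K := 197, S − 10):
  S = 43 − 10 = 33
  Z = 39
  K = 197
  V = 27 − 3·33 − 197 = -269
Change in V: -269 − (-19) = -250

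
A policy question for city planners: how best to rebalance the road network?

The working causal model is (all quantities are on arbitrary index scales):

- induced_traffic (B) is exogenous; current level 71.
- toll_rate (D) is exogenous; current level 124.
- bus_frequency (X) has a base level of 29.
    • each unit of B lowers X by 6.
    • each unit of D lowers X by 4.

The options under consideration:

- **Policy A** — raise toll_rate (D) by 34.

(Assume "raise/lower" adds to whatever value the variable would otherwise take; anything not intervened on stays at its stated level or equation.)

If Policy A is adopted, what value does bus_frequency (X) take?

-1029

Policy A (D + 34):
  B = 71
  D = 124 + 34 = 158
  X = 29 − 6·71 − 4·158 = -1029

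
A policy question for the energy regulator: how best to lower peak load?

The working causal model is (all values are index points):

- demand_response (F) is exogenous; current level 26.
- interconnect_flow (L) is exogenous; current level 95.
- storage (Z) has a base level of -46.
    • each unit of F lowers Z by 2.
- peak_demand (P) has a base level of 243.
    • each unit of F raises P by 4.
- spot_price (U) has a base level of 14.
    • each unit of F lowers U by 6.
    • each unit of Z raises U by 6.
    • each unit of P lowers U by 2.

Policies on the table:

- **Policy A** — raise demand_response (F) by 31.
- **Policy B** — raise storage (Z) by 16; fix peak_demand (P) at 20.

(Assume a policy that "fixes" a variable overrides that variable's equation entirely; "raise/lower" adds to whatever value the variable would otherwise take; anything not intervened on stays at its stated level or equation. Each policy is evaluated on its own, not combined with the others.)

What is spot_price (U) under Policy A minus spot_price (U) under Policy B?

Policy A (F + 31):
  F = 26 + 31 = 57
  Z = -46 − 2·57 = -160
  P = 243 + 4·57 = 471
  U = 14 − 6·57 + 6·(-160) − 2·471 = -2230
Policy B (Z + 16, P := 20):
  F = 26
  Z = -46 − 2·26 (+16 from intervention) = -82
  P = 20
  U = 14 − 6·26 + 6·(-82) − 2·20 = -674
U: -2230 − (-674) = -1556

-1556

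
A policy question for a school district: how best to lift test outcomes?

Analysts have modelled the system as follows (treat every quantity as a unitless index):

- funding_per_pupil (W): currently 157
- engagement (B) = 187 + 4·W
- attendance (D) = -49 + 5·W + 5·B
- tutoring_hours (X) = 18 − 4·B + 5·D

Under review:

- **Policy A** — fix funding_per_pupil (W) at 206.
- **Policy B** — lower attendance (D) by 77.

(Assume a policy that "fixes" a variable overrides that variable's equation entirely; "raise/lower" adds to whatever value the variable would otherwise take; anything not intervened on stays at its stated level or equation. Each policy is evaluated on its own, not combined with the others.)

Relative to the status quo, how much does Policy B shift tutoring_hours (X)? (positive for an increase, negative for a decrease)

-385

Baseline:
  W = 157
  B = 187 + 4·157 = 815
  D = -49 + 5·157 + 5·815 = 4811
  X = 18 − 4·815 + 5·4811 = 20813
Policy B (D − 77):
  W = 157
  B = 187 + 4·157 = 815
  D = -49 + 5·157 + 5·815 (−77 from intervention) = 4734
  X = 18 − 4·815 + 5·4734 = 20428
Change in X: 20428 − 20813 = -385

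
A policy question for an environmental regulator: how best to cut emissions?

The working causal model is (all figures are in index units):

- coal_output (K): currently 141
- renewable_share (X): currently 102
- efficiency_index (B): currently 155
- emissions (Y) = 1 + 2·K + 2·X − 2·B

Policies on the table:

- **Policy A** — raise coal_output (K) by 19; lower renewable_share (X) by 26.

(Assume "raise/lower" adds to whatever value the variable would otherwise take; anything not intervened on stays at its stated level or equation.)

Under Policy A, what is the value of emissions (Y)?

163

Policy A (K + 19, X − 26):
  K = 141 + 19 = 160
  X = 102 − 26 = 76
  B = 155
  Y = 1 + 2·160 + 2·76 − 2·155 = 163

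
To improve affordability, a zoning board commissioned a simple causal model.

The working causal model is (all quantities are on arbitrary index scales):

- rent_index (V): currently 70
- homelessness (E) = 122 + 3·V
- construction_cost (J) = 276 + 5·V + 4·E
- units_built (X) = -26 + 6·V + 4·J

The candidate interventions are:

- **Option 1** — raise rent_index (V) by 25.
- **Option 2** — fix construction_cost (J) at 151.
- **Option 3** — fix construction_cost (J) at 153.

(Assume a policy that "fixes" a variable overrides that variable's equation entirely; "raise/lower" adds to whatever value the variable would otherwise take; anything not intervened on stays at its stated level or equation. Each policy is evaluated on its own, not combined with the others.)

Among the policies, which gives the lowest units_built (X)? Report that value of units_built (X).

Option 1 (V + 25):
  V = 70 + 25 = 95
  E = 122 + 3·95 = 407
  J = 276 + 5·95 + 4·407 = 2379
  X = -26 + 6·95 + 4·2379 = 10060
Option 2 (J := 151):
  V = 70
  E = 122 + 3·70 = 332
  J = 151
  X = -26 + 6·70 + 4·151 = 998
Option 3 (J := 153):
  V = 70
  E = 122 + 3·70 = 332
  J = 153
  X = -26 + 6·70 + 4·153 = 1006
Comparing — Option 1: X=10060, Option 2: X=998, Option 3: X=1006. Lowest is 998 (Option 2).

998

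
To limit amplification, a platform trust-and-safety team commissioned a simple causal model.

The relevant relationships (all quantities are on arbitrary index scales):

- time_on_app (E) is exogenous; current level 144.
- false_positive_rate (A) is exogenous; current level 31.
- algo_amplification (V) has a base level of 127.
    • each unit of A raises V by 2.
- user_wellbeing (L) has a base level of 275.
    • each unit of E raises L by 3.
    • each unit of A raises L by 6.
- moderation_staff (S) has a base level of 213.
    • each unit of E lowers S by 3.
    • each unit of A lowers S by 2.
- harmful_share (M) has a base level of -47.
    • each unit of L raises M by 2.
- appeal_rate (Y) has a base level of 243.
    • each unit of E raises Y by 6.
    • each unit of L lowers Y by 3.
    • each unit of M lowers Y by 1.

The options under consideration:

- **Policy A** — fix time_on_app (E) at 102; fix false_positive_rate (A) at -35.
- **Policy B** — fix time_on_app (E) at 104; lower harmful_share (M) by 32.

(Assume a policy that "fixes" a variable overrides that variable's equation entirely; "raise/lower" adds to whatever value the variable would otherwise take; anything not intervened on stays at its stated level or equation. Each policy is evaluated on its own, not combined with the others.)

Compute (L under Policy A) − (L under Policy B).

Policy A (E := 102, A := -35):
  E = 102
  A = -35
  L = 275 + 3·102 + 6·(-35) = 371
Policy B (E := 104, M − 32):
  E = 104
  A = 31
  L = 275 + 3·104 + 6·31 = 773
L: 371 − 773 = -402

-402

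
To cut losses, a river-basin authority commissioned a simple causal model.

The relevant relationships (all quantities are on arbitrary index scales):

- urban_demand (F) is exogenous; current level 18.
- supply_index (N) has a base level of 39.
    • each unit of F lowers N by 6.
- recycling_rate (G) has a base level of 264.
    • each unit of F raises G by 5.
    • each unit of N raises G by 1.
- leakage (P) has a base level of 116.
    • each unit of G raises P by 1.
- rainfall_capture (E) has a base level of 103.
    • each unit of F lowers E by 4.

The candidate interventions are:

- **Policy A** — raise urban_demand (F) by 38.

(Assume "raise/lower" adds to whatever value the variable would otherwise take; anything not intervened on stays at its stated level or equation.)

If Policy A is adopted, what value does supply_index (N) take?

-297

Policy A (F + 38):
  F = 18 + 38 = 56
  N = 39 − 6·56 = -297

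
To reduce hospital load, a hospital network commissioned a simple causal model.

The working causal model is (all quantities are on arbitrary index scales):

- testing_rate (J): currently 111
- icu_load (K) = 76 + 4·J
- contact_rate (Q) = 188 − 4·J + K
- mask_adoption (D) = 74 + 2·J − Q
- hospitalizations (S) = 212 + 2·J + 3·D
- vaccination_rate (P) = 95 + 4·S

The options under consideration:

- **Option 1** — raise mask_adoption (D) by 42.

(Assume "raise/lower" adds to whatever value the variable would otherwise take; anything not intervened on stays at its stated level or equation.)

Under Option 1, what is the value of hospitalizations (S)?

Option 1 (D + 42):
  J = 111
  K = 76 + 4·111 = 520
  Q = 188 − 4·111 + 520 = 264
  D = 74 + 2·111 − 264 (+42 from intervention) = 74
  S = 212 + 2·111 + 3·74 = 656

656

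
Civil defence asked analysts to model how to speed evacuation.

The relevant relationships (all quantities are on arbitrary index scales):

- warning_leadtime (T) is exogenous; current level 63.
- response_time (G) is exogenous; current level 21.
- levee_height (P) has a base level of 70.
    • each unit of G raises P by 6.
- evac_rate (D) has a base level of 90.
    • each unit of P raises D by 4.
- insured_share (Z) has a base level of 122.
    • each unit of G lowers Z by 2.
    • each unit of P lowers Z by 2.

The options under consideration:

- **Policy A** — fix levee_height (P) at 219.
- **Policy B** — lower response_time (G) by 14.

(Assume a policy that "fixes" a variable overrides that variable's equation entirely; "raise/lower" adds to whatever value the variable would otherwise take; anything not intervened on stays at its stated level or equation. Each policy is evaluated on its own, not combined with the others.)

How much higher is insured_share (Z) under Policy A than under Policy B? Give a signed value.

Policy A (P := 219):
  G = 21
  P = 219
  Z = 122 − 2·21 − 2·219 = -358
Policy B (G − 14):
  G = 21 − 14 = 7
  P = 70 + 6·7 = 112
  Z = 122 − 2·7 − 2·112 = -116
Z: -358 − (-116) = -242

-242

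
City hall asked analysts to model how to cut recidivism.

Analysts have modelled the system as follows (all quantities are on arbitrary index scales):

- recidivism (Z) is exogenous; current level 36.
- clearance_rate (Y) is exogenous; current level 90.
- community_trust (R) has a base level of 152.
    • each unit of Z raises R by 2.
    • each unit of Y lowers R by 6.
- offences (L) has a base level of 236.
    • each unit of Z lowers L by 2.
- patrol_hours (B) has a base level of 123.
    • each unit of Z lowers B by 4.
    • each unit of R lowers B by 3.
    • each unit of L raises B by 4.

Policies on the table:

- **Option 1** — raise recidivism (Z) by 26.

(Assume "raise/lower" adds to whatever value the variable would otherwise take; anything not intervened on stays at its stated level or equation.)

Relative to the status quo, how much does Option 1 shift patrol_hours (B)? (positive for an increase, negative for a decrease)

Baseline:
  Z = 36
  Y = 90
  R = 152 + 2·36 − 6·90 = -316
  L = 236 − 2·36 = 164
  B = 123 − 4·36 − 3·(-316) + 4·164 = 1583
Option 1 (Z + 26):
  Z = 36 + 26 = 62
  Y = 90
  R = 152 + 2·62 − 6·90 = -264
  L = 236 − 2·62 = 112
  B = 123 − 4·62 − 3·(-264) + 4·112 = 1115
Change in B: 1115 − 1583 = -468

-468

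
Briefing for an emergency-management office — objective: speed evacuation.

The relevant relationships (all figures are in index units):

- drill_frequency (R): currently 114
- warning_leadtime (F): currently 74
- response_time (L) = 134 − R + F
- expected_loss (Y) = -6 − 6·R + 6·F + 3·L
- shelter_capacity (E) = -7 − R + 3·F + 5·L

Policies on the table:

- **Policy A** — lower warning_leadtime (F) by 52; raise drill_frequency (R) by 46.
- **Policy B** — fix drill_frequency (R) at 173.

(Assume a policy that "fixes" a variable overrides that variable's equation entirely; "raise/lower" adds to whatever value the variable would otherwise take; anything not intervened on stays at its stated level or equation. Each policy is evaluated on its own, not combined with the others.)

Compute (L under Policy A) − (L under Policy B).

Policy A (F − 52, R + 46):
  R = 114 + 46 = 160
  F = 74 − 52 = 22
  L = 134 − 160 + 22 = -4
Policy B (R := 173):
  R = 173
  F = 74
  L = 134 − 173 + 74 = 35
L: -4 − 35 = -39

-39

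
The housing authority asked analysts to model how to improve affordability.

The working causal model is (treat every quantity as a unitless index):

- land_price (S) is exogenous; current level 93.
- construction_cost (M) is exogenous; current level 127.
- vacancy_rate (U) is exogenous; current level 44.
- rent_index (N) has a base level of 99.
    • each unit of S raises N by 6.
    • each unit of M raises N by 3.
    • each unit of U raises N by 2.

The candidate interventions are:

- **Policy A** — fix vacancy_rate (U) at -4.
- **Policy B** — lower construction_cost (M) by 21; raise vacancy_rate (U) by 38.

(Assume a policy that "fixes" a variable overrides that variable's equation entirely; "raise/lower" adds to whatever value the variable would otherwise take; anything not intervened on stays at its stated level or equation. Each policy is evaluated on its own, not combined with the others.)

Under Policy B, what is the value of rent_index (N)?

1139

Policy B (M − 21, U + 38):
  S = 93
  M = 127 − 21 = 106
  U = 44 + 38 = 82
  N = 99 + 6·93 + 3·106 + 2·82 = 1139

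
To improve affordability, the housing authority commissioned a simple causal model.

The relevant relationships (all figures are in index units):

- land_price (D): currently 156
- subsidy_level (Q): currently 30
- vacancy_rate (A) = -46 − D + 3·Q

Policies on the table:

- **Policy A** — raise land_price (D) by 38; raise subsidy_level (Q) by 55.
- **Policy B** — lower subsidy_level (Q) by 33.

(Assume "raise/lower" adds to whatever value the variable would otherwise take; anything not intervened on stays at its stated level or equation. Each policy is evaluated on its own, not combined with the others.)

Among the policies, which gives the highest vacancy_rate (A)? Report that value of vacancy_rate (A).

15

Policy A (D + 38, Q + 55):
  D = 156 + 38 = 194
  Q = 30 + 55 = 85
  A = -46 − 194 + 3·85 = 15
Policy B (Q − 33):
  D = 156
  Q = 30 − 33 = -3
  A = -46 − 156 + 3·(-3) = -211
Comparing — Policy A: A=15, Policy B: A=-211. Highest is 15 (Policy A).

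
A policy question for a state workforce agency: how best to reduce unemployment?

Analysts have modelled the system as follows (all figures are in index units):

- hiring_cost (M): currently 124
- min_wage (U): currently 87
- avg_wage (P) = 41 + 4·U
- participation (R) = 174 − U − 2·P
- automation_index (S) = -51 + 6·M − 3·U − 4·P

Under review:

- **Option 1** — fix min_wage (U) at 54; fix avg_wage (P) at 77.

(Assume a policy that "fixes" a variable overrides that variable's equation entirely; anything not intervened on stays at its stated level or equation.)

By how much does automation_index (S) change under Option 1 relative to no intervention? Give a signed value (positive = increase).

1347

Baseline:
  M = 124
  U = 87
  P = 41 + 4·87 = 389
  S = -51 + 6·124 − 3·87 − 4·389 = -1124
Option 1 (U := 54, P := 77):
  M = 124
  U = 54
  P = 77
  S = -51 + 6·124 − 3·54 − 4·77 = 223
Change in S: 223 − (-1124) = 1347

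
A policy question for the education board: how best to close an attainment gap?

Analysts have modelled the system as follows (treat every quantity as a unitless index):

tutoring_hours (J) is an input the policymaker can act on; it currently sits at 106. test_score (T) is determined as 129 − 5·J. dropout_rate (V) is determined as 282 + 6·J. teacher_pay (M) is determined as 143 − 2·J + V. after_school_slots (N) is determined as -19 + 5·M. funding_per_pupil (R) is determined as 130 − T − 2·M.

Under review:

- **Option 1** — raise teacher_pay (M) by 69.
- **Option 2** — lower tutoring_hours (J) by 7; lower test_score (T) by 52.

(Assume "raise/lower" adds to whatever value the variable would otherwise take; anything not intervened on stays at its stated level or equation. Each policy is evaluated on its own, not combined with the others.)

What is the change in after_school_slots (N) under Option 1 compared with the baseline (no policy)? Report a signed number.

Baseline:
  J = 106
  V = 282 + 6·106 = 918
  M = 143 − 2·106 + 918 = 849
  N = -19 + 5·849 = 4226
Option 1 (M + 69):
  J = 106
  V = 282 + 6·106 = 918
  M = 143 − 2·106 + 918 (+69 from intervention) = 918
  N = -19 + 5·918 = 4571
Change in N: 4571 − 4226 = 345

345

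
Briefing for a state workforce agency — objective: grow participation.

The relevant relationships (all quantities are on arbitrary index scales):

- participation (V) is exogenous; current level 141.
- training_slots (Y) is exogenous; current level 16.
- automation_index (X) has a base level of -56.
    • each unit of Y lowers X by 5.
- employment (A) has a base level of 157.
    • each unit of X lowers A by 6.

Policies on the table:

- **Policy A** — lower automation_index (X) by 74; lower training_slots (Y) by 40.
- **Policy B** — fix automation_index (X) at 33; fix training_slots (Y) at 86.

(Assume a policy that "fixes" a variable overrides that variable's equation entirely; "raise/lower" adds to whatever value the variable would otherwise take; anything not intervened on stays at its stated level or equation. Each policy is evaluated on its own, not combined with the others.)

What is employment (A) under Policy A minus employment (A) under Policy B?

Policy A (X − 74, Y − 40):
  Y = 16 − 40 = -24
  X = -56 − 5·(-24) (−74 from intervention) = -10
  A = 157 − 6·(-10) = 217
Policy B (X := 33, Y := 86):
  Y = 86
  X = 33
  A = 157 − 6·33 = -41
A: 217 − (-41) = 258

258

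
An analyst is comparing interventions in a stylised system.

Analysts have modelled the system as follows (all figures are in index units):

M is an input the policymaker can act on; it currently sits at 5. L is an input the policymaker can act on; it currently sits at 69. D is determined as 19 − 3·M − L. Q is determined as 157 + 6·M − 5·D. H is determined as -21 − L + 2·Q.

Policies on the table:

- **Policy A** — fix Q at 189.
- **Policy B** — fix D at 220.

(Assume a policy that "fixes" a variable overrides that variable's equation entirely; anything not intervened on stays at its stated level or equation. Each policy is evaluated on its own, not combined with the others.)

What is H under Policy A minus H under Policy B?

Policy A (Q := 189):
  M = 5
  L = 69
  D = 19 − 3·5 − 69 = -65
  Q = 189
  H = -21 − 69 + 2·189 = 288
Policy B (D := 220):
  M = 5
  L = 69
  D = 220
  Q = 157 + 6·5 − 5·220 = -913
  H = -21 − 69 + 2·(-913) = -1916
H: 288 − (-1916) = 2204

2204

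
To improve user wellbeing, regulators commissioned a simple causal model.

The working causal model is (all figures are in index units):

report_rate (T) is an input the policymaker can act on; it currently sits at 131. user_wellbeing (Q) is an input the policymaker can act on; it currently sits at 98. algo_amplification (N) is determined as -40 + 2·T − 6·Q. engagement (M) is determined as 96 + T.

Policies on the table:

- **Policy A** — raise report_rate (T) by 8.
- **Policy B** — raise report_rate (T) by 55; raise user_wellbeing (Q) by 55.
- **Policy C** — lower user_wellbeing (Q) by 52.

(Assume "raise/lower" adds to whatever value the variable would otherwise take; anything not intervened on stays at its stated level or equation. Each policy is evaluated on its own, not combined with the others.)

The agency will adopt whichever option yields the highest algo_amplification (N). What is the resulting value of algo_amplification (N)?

-54

Policy A (T + 8):
  T = 131 + 8 = 139
  Q = 98
  N = -40 + 2·139 − 6·98 = -350
Policy B (T + 55, Q + 55):
  T = 131 + 55 = 186
  Q = 98 + 55 = 153
  N = -40 + 2·186 − 6·153 = -586
Policy C (Q − 52):
  T = 131
  Q = 98 − 52 = 46
  N = -40 + 2·131 − 6·46 = -54
Comparing — Policy A: N=-350, Policy B: N=-586, Policy C: N=-54. Highest is -54 (Policy C).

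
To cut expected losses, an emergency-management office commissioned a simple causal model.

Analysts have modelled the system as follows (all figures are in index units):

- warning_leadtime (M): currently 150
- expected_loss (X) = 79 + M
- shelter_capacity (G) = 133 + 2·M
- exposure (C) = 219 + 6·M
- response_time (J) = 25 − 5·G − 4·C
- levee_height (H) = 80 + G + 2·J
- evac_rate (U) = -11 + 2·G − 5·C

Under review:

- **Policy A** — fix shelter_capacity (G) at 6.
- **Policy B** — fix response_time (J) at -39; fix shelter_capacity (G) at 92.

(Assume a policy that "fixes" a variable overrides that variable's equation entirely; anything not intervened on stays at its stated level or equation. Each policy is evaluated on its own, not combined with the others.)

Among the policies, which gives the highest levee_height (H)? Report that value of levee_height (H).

94

Policy A (G := 6):
  M = 150
  G = 6
  C = 219 + 6·150 = 1119
  J = 25 − 5·6 − 4·1119 = -4481
  H = 80 + 6 + 2·(-4481) = -8876
Policy B (J := -39, G := 92):
  M = 150
  G = 92
  C = 219 + 6·150 = 1119
  J = -39
  H = 80 + 92 + 2·(-39) = 94
Comparing — Policy A: H=-8876, Policy B: H=94. Highest is 94 (Policy B).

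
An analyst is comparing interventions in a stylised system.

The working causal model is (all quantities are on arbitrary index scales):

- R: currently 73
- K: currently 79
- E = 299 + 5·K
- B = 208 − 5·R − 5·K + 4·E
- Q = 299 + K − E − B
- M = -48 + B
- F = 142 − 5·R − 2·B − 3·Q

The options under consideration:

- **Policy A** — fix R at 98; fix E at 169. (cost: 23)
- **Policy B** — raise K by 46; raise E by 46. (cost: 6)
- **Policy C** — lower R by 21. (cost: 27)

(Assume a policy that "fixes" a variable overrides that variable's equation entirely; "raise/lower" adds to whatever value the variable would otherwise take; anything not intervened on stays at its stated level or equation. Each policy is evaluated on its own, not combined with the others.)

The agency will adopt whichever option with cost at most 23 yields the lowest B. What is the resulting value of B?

-1

Policy A (R := 98, E := 169):
  R = 98
  K = 79
  E = 169
  B = 208 − 5·98 − 5·79 + 4·169 = -1
Policy B (K + 46, E + 46):
  R = 73
  K = 79 + 46 = 125
  E = 299 + 5·125 (+46 from intervention) = 970
  B = 208 − 5·73 − 5·125 + 4·970 = 3098
Comparing — Policy A: B=-1, Policy B: B=3098. Lowest is -1 (Policy A).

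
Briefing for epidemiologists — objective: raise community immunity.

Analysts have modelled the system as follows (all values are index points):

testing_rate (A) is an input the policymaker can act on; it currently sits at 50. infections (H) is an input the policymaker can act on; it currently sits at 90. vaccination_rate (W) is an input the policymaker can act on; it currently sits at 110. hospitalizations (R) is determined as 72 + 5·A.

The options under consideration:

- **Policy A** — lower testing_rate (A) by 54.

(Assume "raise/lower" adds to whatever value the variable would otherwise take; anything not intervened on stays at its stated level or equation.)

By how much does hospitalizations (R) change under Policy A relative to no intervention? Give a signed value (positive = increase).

-270

Baseline:
  A = 50
  R = 72 + 5·50 = 322
Policy A (A − 54):
  A = 50 − 54 = -4
  R = 72 + 5·(-4) = 52
Change in R: 52 − 322 = -270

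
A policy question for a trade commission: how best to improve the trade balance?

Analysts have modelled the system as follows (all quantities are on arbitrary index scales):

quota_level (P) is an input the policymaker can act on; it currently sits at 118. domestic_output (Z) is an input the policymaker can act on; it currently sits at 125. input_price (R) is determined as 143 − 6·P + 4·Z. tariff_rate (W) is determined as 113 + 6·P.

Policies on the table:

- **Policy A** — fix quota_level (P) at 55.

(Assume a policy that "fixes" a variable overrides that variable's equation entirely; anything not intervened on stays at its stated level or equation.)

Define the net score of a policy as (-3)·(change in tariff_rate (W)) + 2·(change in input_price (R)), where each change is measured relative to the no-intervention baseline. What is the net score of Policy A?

1890

Baseline:
  P = 118
  Z = 125
  R = 143 − 6·118 + 4·125 = -65
  W = 113 + 6·118 = 821
Policy A (P := 55):
  P = 55
  Z = 125
  R = 143 − 6·55 + 4·125 = 313
  W = 113 + 6·55 = 443
ΔW = 443 − 821 = -378; ΔR = 313 − (-65) = 378
Score = (-3)·(-378) + 2·378 = 1890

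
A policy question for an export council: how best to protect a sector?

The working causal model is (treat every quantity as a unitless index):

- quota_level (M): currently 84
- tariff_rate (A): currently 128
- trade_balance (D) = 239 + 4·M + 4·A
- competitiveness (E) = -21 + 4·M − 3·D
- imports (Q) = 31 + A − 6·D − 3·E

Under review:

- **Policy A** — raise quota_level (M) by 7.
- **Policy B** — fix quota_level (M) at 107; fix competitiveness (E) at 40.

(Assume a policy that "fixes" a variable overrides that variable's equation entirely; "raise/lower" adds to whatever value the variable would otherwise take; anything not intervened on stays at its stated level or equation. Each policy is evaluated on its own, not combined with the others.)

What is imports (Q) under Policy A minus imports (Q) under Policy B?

9510

Policy A (M + 7):
  M = 84 + 7 = 91
  A = 128
  D = 239 + 4·91 + 4·128 = 1115
  E = -21 + 4·91 − 3·1115 = -3002
  Q = 31 + 128 − 6·1115 − 3·(-3002) = 2475
Policy B (M := 107, E := 40):
  M = 107
  A = 128
  D = 239 + 4·107 + 4·128 = 1179
  E = 40
  Q = 31 + 128 − 6·1179 − 3·40 = -7035
Q: 2475 − (-7035) = 9510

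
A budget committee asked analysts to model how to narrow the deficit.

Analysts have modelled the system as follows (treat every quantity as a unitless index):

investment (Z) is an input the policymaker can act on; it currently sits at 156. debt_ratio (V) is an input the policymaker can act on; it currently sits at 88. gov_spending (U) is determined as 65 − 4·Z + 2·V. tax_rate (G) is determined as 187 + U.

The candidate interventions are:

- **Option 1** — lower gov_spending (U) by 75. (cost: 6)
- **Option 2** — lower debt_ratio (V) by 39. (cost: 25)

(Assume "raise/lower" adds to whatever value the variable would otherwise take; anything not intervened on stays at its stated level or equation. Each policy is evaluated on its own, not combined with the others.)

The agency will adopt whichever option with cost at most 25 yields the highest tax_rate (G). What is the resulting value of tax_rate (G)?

Option 1 (U − 75):
  Z = 156
  V = 88
  U = 65 − 4·156 + 2·88 (−75 from intervention) = -458
  G = 187 + (-458) = -271
Option 2 (V − 39):
  Z = 156
  V = 88 − 39 = 49
  U = 65 − 4·156 + 2·49 = -461
  G = 187 + (-461) = -274
Comparing — Option 1: G=-271, Option 2: G=-274. Highest is -271 (Option 1).

-271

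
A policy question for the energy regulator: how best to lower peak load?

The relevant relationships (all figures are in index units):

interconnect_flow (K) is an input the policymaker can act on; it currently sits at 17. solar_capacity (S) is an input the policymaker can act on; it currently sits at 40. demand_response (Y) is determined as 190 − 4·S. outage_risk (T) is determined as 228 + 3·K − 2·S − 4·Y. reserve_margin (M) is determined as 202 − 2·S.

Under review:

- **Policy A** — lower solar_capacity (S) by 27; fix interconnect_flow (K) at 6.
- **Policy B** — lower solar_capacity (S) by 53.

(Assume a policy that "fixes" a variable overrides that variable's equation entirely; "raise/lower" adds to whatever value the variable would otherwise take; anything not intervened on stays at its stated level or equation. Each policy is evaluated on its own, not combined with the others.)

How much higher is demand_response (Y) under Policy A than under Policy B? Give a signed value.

-104

Policy A (S − 27, K := 6):
  S = 40 − 27 = 13
  Y = 190 − 4·13 = 138
Policy B (S − 53):
  S = 40 − 53 = -13
  Y = 190 − 4·(-13) = 242
Y: 138 − 242 = -104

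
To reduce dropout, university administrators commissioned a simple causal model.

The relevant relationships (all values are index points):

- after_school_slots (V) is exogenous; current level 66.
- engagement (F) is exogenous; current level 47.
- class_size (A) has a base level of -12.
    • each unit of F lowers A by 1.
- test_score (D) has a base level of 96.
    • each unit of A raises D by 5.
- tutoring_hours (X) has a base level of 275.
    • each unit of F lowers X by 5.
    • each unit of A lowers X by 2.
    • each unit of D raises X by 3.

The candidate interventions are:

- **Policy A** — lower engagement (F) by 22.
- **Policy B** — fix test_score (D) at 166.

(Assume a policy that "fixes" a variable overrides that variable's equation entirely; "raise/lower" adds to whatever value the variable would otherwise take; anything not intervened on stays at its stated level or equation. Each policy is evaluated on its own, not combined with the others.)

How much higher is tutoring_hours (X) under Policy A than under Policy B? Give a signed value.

Policy A (F − 22):
  F = 47 − 22 = 25
  A = -12 − 25 = -37
  D = 96 + 5·(-37) = -89
  X = 275 − 5·25 − 2·(-37) + 3·(-89) = -43
Policy B (D := 166):
  F = 47
  A = -12 − 47 = -59
  D = 166
  X = 275 − 5·47 − 2·(-59) + 3·166 = 656
X: -43 − 656 = -699

-699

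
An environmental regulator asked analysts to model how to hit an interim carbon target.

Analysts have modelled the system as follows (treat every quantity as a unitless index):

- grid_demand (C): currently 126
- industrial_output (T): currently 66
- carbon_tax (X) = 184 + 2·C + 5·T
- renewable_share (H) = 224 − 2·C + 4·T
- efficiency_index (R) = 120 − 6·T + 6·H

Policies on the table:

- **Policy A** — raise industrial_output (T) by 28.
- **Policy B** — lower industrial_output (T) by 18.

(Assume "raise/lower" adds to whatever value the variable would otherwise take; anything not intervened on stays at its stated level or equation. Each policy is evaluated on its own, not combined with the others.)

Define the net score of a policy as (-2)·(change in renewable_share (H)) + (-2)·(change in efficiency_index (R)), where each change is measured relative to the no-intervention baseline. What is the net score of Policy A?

-1232

Baseline:
  C = 126
  T = 66
  H = 224 − 2·126 + 4·66 = 236
  R = 120 − 6·66 + 6·236 = 1140
Policy A (T + 28):
  C = 126
  T = 66 + 28 = 94
  H = 224 − 2·126 + 4·94 = 348
  R = 120 − 6·94 + 6·348 = 1644
ΔH = 348 − 236 = 112; ΔR = 1644 − 1140 = 504
Score = (-2)·112 + (-2)·504 = -1232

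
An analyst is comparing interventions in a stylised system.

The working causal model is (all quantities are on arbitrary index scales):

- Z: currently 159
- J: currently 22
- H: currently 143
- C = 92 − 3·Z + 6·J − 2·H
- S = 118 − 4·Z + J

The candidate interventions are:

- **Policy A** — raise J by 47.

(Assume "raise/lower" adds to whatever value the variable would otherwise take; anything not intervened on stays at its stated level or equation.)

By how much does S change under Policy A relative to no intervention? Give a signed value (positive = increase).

Baseline:
  Z = 159
  J = 22
  S = 118 − 4·159 + 22 = -496
Policy A (J + 47):
  Z = 159
  J = 22 + 47 = 69
  S = 118 − 4·159 + 69 = -449
Change in S: -449 − (-496) = 47

47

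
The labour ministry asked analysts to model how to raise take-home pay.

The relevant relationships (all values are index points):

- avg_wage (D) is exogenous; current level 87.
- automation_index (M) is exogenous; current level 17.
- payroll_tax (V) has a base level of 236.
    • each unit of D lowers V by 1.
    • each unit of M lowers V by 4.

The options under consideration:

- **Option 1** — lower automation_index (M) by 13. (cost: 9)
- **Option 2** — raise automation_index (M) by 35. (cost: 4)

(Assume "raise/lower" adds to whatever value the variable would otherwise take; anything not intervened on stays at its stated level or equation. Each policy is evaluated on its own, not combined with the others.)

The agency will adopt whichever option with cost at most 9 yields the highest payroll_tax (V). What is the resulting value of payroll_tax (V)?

133

Option 1 (M − 13):
  D = 87
  M = 17 − 13 = 4
  V = 236 − 87 − 4·4 = 133
Option 2 (M + 35):
  D = 87
  M = 17 + 35 = 52
  V = 236 − 87 − 4·52 = -59
Comparing — Option 1: V=133, Option 2: V=-59. Highest is 133 (Option 1).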